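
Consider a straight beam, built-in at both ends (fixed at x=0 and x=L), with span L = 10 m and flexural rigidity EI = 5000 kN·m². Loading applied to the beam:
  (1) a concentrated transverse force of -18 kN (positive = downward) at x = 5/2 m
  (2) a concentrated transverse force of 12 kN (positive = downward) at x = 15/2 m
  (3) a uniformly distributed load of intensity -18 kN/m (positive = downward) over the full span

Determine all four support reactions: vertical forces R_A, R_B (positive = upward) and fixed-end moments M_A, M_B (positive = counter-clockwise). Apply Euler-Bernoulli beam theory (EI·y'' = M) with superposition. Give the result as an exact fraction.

R_A = -1653/16 kN, M_A = -2715/16 kN·m, R_B = -1323/16 kN, M_B = 2265/16 kN·m

Load 1 — point force P=-18 kN at a=5/2 m (b=L-a=15/2):
  R_A = Pb²(3a+b)/L³ = (-18)·(15/2)²·(3·(5/2)+(15/2))/10³ = -243/16 kN
  M_A = Pab²/L² = (-18)·(5/2)·(15/2)²/10² = -405/16 kN·m
  R_B = Pa²(a+3b)/L³ = (-18)·(5/2)²·((5/2)+3·(15/2))/10³ = -45/16 kN
  M_B = -Pa²b/L² = -(-18)·(5/2)²·(15/2)/10² = 135/16 kN·m
Load 2 — point force P=12 kN at a=15/2 m (b=L-a=5/2):
  R_A = Pb²(3a+b)/L³ = 12·(5/2)²·(3·(15/2)+(5/2))/10³ = 15/8 kN
  M_A = Pab²/L² = 12·(15/2)·(5/2)²/10² = 45/8 kN·m
  R_B = Pa²(a+3b)/L³ = 12·(15/2)²·((15/2)+3·(5/2))/10³ = 81/8 kN
  M_B = -Pa²b/L² = -12·(15/2)²·(5/2)/10² = -135/8 kN·m
Load 3 — uniform load w=-18 kN/m over full span:
  R_A = wL/2 = (-18)·10/2 = -90 kN
  M_A = wL²/12 = (-18)·10²/12 = -150 kN·m
  R_B = wL/2 = (-18)·10/2 = -90 kN
  M_B = -wL²/12 = -(-18)·10²/12 = 150 kN·m
Superposition: R_A = -1653/16 kN, M_A = -2715/16 kN·m, R_B = -1323/16 kN, M_B = 2265/16 kN·m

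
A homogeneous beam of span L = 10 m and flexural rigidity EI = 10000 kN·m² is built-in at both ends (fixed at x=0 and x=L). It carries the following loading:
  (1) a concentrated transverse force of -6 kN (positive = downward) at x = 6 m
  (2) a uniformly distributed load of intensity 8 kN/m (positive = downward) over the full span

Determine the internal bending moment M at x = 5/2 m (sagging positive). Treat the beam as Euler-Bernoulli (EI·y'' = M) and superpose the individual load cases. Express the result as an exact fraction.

M(5/2) = 661/75 kN·m

Load 1 — point force P=-6 kN at a=6 m (b=L-a=4):
  M_1 = Pb²(3a+b)x/L³ - Pab²/L²  [x≤a] = (-6)·4²·(3·6+4)·(5/2)/10³ - (-6)·6·4²/10² = 12/25 kN·m
Load 2 — uniform load w=8 kN/m over full span:
  M_2 = wLx/2 - wL²/12 - wx²/2 = 8·10·(5/2)/2 - 8·10²/12 - 8·(5/2)²/2 = 25/3 kN·m
Superposition: M = Σ M_i = 661/75 kN·m ≈ 8.813333 kN·m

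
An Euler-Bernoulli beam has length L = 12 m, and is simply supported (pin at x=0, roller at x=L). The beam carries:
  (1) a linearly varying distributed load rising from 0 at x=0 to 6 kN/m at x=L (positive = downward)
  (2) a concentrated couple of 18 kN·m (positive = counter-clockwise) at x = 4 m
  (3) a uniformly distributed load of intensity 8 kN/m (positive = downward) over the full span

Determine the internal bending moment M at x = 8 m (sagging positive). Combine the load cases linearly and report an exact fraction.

M(8) = 526/3 kN·m

Load 1 — triangular load w₀=6 kN/m (0→w₀ over full span):
  M_1 = w₀Lx/6 - w₀x³/(6L) = 6·12·8/6 - 6·8³/(6·12) = 160/3 kN·m
Load 2 — applied couple M₀=18 kN·m at a=4 m (b=L-a=8):
  M_2 = M₀x/L - M₀  [x>a] = 18·8/12 - 18 = -6 kN·m
Load 3 — uniform load w=8 kN/m over full span:
  M_3 = wx(L-x)/2 = 8·8·(12-8)/2 = 128 kN·m
Superposition: M = Σ M_i = 526/3 kN·m ≈ 175.333333 kN·m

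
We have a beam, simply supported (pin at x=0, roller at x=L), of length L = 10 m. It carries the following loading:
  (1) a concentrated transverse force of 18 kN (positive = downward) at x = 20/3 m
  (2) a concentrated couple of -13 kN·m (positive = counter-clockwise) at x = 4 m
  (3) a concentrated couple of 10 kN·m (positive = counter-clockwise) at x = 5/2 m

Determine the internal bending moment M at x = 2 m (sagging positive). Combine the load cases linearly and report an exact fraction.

M(2) = 57/5 kN·m

Load 1 — point force P=18 kN at a=20/3 m (b=L-a=10/3):
  M_1 = Pbx/L  [x≤a] = 18·(10/3)·2/10 = 12 kN·m
Load 2 — applied couple M₀=-13 kN·m at a=4 m (b=L-a=6):
  M_2 = M₀x/L  [x≤a] = (-13)·2/10 = -13/5 kN·m
Load 3 — applied couple M₀=10 kN·m at a=5/2 m (b=L-a=15/2):
  M_3 = M₀x/L  [x≤a] = 10·2/10 = 2 kN·m
Superposition: M = Σ M_i = 57/5 kN·m ≈ 11.400000 kN·m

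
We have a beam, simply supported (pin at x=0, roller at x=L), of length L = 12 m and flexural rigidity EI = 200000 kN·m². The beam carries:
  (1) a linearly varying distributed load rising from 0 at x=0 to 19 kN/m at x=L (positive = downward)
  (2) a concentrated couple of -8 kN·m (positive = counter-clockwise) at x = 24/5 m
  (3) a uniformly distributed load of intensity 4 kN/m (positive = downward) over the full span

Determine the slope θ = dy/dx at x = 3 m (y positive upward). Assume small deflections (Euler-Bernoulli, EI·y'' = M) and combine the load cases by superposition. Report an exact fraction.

Load 1 — triangular load w₀=19 kN/m (0→w₀ over full span):
  θ_1 = -w₀(7L⁴-30L²x²+15x⁴)/(360LEI) = -19·(7·12⁴-30·12²·3²+15·3⁴)/(360·12·200000) = -75639/32000000 rad
Load 2 — applied couple M₀=-8 kN·m at a=24/5 m (b=L-a=36/5):
  θ_2 = (M₀x²/(2L)+C₁)/EI  [x≤a] with C₁=M₀(3b²-L²)/(6L)=-32/25 = ((-8)·3²/(2·12)+(-32/25))/200000 = -107/5000000 rad
Load 3 — uniform load w=4 kN/m over full span:
  θ_3 = -w(L³-6Lx²+4x³)/(24EI) = -4·(12³-6·12·3²+4·3³)/(24·200000) = -99/100000 rad
Superposition: θ = Σ θ_i = -540019/160000000 rad ≈ -0.003375 rad

θ(3) = -540019/160000000 rad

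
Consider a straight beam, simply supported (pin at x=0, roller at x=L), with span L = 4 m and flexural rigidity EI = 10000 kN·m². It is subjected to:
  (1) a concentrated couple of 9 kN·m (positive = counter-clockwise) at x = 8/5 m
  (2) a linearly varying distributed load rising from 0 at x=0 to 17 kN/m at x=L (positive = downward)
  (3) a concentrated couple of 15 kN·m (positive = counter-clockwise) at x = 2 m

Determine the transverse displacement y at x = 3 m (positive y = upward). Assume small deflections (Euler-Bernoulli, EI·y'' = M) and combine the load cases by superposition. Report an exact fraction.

Load 1 — applied couple M₀=9 kN·m at a=8/5 m (b=L-a=12/5):
  y_1 = (M₀x³/(6L)-M₀(x-a)²/2+C₁x)/EI  [x>a] with C₁=M₀(3b²-L²)/(6L)=12/25 = (9·3³/(6·4)-9·(3-(8/5))²/2+(12/25)·3)/10000 = 549/2000000 m
Load 2 — triangular load w₀=17 kN/m (0→w₀ over full span):
  y_2 = -w₀x(7L⁴-10L²x²+3x⁴)/(360LEI) = -17·3·(7·4⁴-10·4²·3²+3·3⁴)/(360·4·10000) = -2023/960000 m
Load 3 — applied couple M₀=15 kN·m at a=2 m (b=L-a=2):
  y_3 = (M₀x³/(6L)-M₀(x-a)²/2+C₁x)/EI  [x>a] with C₁=M₀(3b²-L²)/(6L)=-5/2 = (15·3³/(6·4)-15·(3-2)²/2+(-5/2)·3)/10000 = 3/16000 m
Superposition: y = Σ y_i = -39487/24000000 m ≈ -0.001645 m

y(3) = -39487/24000000 m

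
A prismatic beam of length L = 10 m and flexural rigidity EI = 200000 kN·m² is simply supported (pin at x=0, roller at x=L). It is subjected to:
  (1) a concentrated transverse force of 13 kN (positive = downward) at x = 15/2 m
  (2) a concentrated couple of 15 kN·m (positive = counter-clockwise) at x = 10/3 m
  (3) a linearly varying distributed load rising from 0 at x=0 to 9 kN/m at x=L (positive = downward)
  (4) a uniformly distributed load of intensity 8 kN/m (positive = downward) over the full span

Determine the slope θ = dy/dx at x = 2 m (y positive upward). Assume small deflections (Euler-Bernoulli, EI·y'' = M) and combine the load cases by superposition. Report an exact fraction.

θ(2) = -212423/96000000 rad

Load 1 — point force P=13 kN at a=15/2 m (b=L-a=5/2):
  θ_1 = -Pb(L²-b²-3x²)/(6LEI)  [x≤a] = -13·(5/2)·(10²-(5/2)²-3·2²)/(6·10·200000) = -1417/6400000 rad
Load 2 — applied couple M₀=15 kN·m at a=10/3 m (b=L-a=20/3):
  θ_2 = (M₀x²/(2L)+C₁)/EI  [x≤a] with C₁=M₀(3b²-L²)/(6L)=25/3 = (15·2²/(2·10)+(25/3))/200000 = 17/300000 rad
Load 3 — triangular load w₀=9 kN/m (0→w₀ over full span):
  θ_3 = -w₀(7L⁴-30L²x²+15x⁴)/(360LEI) = -9·(7·10⁴-30·10²·2²+15·2⁴)/(360·10·200000) = -91/125000 rad
Load 4 — uniform load w=8 kN/m over full span:
  θ_4 = -w(L³-6Lx²+4x³)/(24EI) = -8·(10³-6·10·2²+4·2³)/(24·200000) = -33/25000 rad
Superposition: θ = Σ θ_i = -212423/96000000 rad ≈ -0.002213 rad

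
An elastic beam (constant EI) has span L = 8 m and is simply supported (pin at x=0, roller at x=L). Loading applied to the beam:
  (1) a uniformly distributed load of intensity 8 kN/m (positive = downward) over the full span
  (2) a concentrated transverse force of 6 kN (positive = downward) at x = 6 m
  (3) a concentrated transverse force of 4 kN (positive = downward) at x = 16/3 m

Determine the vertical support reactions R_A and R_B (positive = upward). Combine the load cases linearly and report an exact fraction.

R_A = 209/6 kN, R_B = 235/6 kN

Load 1 — uniform load w=8 kN/m over full span:
  R_A = wL/2 = 8·8/2 = 32 kN
  R_B = wL/2 = 8·8/2 = 32 kN
Load 2 — point force P=6 kN at a=6 m (b=L-a=2):
  R_A = Pb/L = 6·2/8 = 3/2 kN
  R_B = Pa/L = 6·6/8 = 9/2 kN
Load 3 — point force P=4 kN at a=16/3 m (b=L-a=8/3):
  R_A = Pb/L = 4·(8/3)/8 = 4/3 kN
  R_B = Pa/L = 4·(16/3)/8 = 8/3 kN
Superposition: R_A = 209/6 kN, R_B = 235/6 kN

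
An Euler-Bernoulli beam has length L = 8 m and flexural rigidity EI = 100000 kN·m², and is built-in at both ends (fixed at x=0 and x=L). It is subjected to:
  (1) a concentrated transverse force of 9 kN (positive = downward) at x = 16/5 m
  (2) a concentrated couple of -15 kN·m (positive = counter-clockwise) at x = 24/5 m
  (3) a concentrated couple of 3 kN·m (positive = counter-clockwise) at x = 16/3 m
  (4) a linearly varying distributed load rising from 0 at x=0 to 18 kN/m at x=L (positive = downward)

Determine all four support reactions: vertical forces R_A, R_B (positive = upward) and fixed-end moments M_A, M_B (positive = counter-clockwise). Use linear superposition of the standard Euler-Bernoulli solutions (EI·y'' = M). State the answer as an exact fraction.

R_A = 3154/125 kN, M_A = 5621/125 kN·m, R_B = 6971/125 kN, M_B = -8289/125 kN·m

Load 1 — point force P=9 kN at a=16/5 m (b=L-a=24/5):
  R_A = Pb²(3a+b)/L³ = 9·(24/5)²·(3·(16/5)+(24/5))/8³ = 729/125 kN
  M_A = Pab²/L² = 9·(16/5)·(24/5)²/8² = 1296/125 kN·m
  R_B = Pa²(a+3b)/L³ = 9·(16/5)²·((16/5)+3·(24/5))/8³ = 396/125 kN
  M_B = -Pa²b/L² = -9·(16/5)²·(24/5)/8² = -864/125 kN·m
Load 2 — applied couple M₀=-15 kN·m at a=24/5 m (b=L-a=16/5):
  R_A = 6M₀ab/L³ = 6·(-15)·(24/5)·(16/5)/8³ = -27/10 kN
  M_A = M₀b(2a-b)/L² = (-15)·(16/5)·(2·(24/5)-(16/5))/8² = -24/5 kN·m
  R_B = -6M₀ab/L³ = -6·(-15)·(24/5)·(16/5)/8³ = 27/10 kN
  M_B = M₀a(2b-a)/L² = (-15)·(24/5)·(2·(16/5)-(24/5))/8² = -9/5 kN·m
Load 3 — applied couple M₀=3 kN·m at a=16/3 m (b=L-a=8/3):
  R_A = 6M₀ab/L³ = 6·3·(16/3)·(8/3)/8³ = 1/2 kN
  M_A = M₀b(2a-b)/L² = 3·(8/3)·(2·(16/3)-(8/3))/8² = 1 kN·m
  R_B = -6M₀ab/L³ = -6·3·(16/3)·(8/3)/8³ = -1/2 kN
  M_B = M₀a(2b-a)/L² = 3·(16/3)·(2·(8/3)-(16/3))/8² = 0 kN·m
Load 4 — triangular load w₀=18 kN/m (0→w₀ over full span):
  R_A = 3w₀L/20 = 3·18·8/20 = 108/5 kN
  M_A = w₀L²/30 = 18·8²/30 = 192/5 kN·m
  R_B = 7w₀L/20 = 7·18·8/20 = 252/5 kN
  M_B = -w₀L²/20 = -18·8²/20 = -288/5 kN·m
Superposition: R_A = 3154/125 kN, M_A = 5621/125 kN·m, R_B = 6971/125 kN, M_B = -8289/125 kN·m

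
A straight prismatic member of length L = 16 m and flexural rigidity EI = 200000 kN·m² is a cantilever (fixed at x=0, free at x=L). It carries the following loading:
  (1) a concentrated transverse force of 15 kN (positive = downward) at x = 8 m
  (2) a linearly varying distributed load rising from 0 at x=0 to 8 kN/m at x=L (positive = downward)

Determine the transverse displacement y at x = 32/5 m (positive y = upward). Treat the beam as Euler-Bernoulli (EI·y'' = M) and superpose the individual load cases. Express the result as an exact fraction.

Load 1 — point force P=15 kN at a=8 m (b=L-a=8):
  y_1 = -Px²(3a-x)/(6EI)  [x≤a] = -15·(32/5)²·(3·8-(32/5))/(6·200000) = -704/78125 m
Load 2 — triangular load w₀=8 kN/m (0→w₀ over full span):
  y_2 = (w₀Lx³/12-w₀L²x²/6-w₀x⁵/(120L))/EI = (8·16·(32/5)³/12-8·16²·(32/5)²/6-8·(32/5)⁵/(120·16))/200000 = -8224768/146484375 m
Superposition: y = Σ y_i = -9544768/146484375 m ≈ -0.065159 m

y(32/5) = -9544768/146484375 m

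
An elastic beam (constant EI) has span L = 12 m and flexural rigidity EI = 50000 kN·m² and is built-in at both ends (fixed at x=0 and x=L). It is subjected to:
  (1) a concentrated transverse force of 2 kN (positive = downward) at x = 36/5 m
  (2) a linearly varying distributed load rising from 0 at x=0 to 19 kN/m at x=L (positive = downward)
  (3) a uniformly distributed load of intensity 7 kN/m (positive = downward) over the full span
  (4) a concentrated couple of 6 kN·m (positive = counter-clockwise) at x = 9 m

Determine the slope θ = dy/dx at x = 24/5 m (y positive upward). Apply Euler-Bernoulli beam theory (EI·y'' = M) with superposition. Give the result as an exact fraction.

θ(24/5) = -414531/156250000 rad

Load 1 — point force P=2 kN at a=36/5 m (b=L-a=24/5):
  θ_1 = -Pb²x(2aL-(3a+b)x)/(2L³EI)  [x≤a] = -2·(24/5)²·(24/5)·(2·(36/5)·12-(3·(36/5)+(24/5))·(24/5))/(2·12³·50000) = -576/9765625 rad
Load 2 — triangular load w₀=19 kN/m (0→w₀ over full span):
  θ_2 = -w₀(2x(L-x)(L-2x)(x+2L)+x²(L-x)²)/(120LEI) = -19·(2·(24/5)·(12-(24/5))·(12-2·(24/5))·((24/5)+2·12)+(24/5)²·(12-(24/5))²)/(120·12·50000) = -3078/1953125 rad
Load 3 — uniform load w=7 kN/m over full span:
  θ_3 = -wx(L-x)(L-2x)/(12EI) = -7·(24/5)·(12-(24/5))·(12-2·(24/5))/(12·50000) = -378/390625 rad
Load 4 — applied couple M₀=6 kN·m at a=9 m (b=L-a=3):
  θ_4 = (R_Ax²/2 - M_Ax)/EI  [x≤a] with R_A=9/16, M_A=15/8 = ((9/16)·(24/5)²/2 - (15/8)·(24/5))/50000 = -63/1250000 rad
Superposition: θ = Σ θ_i = -414531/156250000 rad ≈ -0.002653 rad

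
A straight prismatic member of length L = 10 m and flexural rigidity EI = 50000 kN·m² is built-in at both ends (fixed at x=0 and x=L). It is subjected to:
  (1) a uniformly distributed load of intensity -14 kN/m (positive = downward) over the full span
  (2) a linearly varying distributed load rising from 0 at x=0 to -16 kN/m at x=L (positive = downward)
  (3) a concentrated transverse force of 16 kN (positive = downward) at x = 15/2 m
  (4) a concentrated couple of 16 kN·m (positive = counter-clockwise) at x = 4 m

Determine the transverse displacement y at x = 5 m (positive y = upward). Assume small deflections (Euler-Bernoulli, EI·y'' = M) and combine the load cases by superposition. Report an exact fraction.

y(5) = 2189/200000 m

Load 1 — uniform load w=-14 kN/m over full span:
  y_1 = -wx²(L-x)²/(24EI) = -(-14)·5²·(10-5)²/(24·50000) = 7/960 m
Load 2 — triangular load w₀=-16 kN/m (0→w₀ over full span):
  y_2 = -w₀x²(L-x)²(x+2L)/(120LEI) = -(-16)·5²·(10-5)²·(5+2·10)/(120·10·50000) = 1/240 m
Load 3 — point force P=16 kN at a=15/2 m (b=L-a=5/2):
  y_3 = -Pb²x²(3aL-(3a+b)x)/(6L³EI)  [x≤a] = -16·(5/2)²·5²·(3·(15/2)·10-(3·(15/2)+(5/2))·5)/(6·10³·50000) = -1/1200 m
Load 4 — applied couple M₀=16 kN·m at a=4 m (b=L-a=6):
  y_4 = (R_Ax³/6 - M_Ax²/2 - M₀(x-a)²/2)/EI  [x>a] with R_A=288/125, M_A=48/25 = ((288/125)·5³/6 - (48/25)·5²/2 - 16·(5-4)²/2)/50000 = 1/3125 m
Superposition: y = Σ y_i = 2189/200000 m ≈ 0.010945 m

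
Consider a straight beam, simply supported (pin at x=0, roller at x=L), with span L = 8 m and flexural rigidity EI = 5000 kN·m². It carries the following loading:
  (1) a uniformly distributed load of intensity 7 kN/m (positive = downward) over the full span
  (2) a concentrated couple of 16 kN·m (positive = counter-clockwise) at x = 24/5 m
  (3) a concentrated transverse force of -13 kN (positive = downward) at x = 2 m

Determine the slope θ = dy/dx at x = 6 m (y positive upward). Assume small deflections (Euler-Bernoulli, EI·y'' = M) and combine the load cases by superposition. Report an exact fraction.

θ(6) = 3089/187500 rad

Load 1 — uniform load w=7 kN/m over full span:
  θ_1 = -w(L³-6Lx²+4x³)/(24EI) = -7·(8³-6·8·6²+4·6³)/(24·5000) = 77/3750 rad
Load 2 — applied couple M₀=16 kN·m at a=24/5 m (b=L-a=16/5):
  θ_2 = (M₀x²/(2L)-M₀(x-a)+C₁)/EI  [x>a] with C₁=M₀(3b²-L²)/(6L)=-832/75 = (16·6²/(2·8)-16·(6-(24/5))+(-832/75))/5000 = 107/93750 rad
Load 3 — point force P=-13 kN at a=2 m (b=L-a=6):
  θ_3 = -Pa(2L²-6Lx+3x²+a²)/(6LEI)  [x>a] = -(-13)·2·(2·8²-6·8·6+3·6²+2²)/(6·8·5000) = -13/2500 rad
Superposition: θ = Σ θ_i = 3089/187500 rad ≈ 0.016475 rad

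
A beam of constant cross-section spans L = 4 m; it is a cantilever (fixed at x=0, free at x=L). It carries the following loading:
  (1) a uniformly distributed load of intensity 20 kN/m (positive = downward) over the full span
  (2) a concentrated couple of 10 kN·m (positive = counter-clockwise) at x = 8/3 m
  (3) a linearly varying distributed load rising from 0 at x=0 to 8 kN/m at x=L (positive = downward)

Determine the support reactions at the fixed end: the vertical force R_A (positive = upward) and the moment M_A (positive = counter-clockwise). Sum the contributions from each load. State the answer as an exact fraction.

R_A = 96 kN, M_A = 578/3 kN·m

Load 1 — uniform load w=20 kN/m over full span:
  R_A = wL = 20·4 = 80 kN
  M_A = wL²/2 = 20·4²/2 = 160 kN·m
Load 2 — applied couple M₀=10 kN·m at a=8/3 m (b=L-a=4/3):
  R_A = 0 kN
  M_A = -M₀ = -10 kN·m
Load 3 — triangular load w₀=8 kN/m (0→w₀ over full span):
  R_A = w₀L/2 = 8·4/2 = 16 kN
  M_A = w₀L²/3 = 8·4²/3 = 128/3 kN·m
Superposition: R_A = 96 kN, M_A = 578/3 kN·m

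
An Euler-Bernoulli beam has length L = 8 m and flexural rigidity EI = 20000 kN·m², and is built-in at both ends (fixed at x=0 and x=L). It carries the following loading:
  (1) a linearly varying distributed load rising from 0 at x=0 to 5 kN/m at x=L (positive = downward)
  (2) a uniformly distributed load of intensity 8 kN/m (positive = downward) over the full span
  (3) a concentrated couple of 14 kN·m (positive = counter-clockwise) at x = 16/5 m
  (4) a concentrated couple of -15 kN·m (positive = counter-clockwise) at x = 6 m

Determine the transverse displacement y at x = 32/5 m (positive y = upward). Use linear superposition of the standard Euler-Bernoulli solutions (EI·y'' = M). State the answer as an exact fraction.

y(32/5) = -59581/31250000 m

Load 1 — triangular load w₀=5 kN/m (0→w₀ over full span):
  y_1 = -w₀x²(L-x)²(x+2L)/(120LEI) = -5·(32/5)²·(8-(32/5))²·((32/5)+2·8)/(120·8·20000) = -3584/5859375 m
Load 2 — uniform load w=8 kN/m over full span:
  y_2 = -wx²(L-x)²/(24EI) = -8·(32/5)²·(8-(32/5))²/(24·20000) = -2048/1171875 m
Load 3 — applied couple M₀=14 kN·m at a=16/5 m (b=L-a=24/5):
  y_3 = (R_Ax³/6 - M_Ax²/2 - M₀(x-a)²/2)/EI  [x>a] with R_A=63/25, M_A=42/25 = ((63/25)·(32/5)³/6 - (42/25)·(32/5)²/2 - 14·((32/5)-(16/5))²/2)/20000 = 392/1953125 m
Load 4 — applied couple M₀=-15 kN·m at a=6 m (b=L-a=2):
  y_4 = (R_Ax³/6 - M_Ax²/2 - M₀(x-a)²/2)/EI  [x>a] with R_A=-135/64, M_A=-75/16 = ((-135/64)·(32/5)³/6 - (-75/16)·(32/5)²/2 - (-15)·((32/5)-6)²/2)/20000 = 63/250000 m
Superposition: y = Σ y_i = -59581/31250000 m ≈ -0.001907 m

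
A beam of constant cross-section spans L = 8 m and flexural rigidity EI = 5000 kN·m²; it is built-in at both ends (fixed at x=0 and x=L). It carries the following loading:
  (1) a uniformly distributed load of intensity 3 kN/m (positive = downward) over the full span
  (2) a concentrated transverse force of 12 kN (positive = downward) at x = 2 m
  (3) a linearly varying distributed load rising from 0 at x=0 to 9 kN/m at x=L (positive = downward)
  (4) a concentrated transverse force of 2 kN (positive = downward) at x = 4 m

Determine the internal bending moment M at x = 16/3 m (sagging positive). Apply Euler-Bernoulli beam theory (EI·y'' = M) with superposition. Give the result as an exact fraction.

M(16/3) = 1481/90 kN·m

Load 1 — uniform load w=3 kN/m over full span:
  M_1 = wLx/2 - wL²/12 - wx²/2 = 3·8·(16/3)/2 - 3·8²/12 - 3·(16/3)²/2 = 16/3 kN·m
Load 2 — point force P=12 kN at a=2 m (b=L-a=6):
  M_2 = Pa²(a+3b)(L-x)/L³ - Pa²b/L²  [x>a] = 12·2²·(2+3·6)·(8-(16/3))/8³ - 12·2²·6/8² = 1/2 kN·m
Load 3 — triangular load w₀=9 kN/m (0→w₀ over full span):
  M_3 = 3w₀Lx/20 - w₀L²/30 - w₀x³/(6L) = 3·9·8·(16/3)/20 - 9·8²/30 - 9·(16/3)³/(6·8) = 448/45 kN·m
Load 4 — point force P=2 kN at a=4 m (b=L-a=4):
  M_4 = Pa²(a+3b)(L-x)/L³ - Pa²b/L²  [x>a] = 2·4²·(4+3·4)·(8-(16/3))/8³ - 2·4²·4/8² = 2/3 kN·m
Superposition: M = Σ M_i = 1481/90 kN·m ≈ 16.455556 kN·m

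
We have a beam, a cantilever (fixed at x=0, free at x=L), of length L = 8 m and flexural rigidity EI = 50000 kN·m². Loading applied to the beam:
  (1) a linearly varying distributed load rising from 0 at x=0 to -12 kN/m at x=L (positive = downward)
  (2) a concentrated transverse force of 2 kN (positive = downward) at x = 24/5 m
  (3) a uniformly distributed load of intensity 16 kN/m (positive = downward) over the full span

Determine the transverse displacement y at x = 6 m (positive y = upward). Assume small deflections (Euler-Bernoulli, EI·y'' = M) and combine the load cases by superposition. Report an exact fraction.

y(6) = -162261/3125000 m

Load 1 — triangular load w₀=-12 kN/m (0→w₀ over full span):
  y_1 = (w₀Lx³/12-w₀L²x²/6-w₀x⁵/(120L))/EI = ((-12)·8·6³/12-(-12)·8²·6²/6-(-12)·6⁵/(120·8))/50000 = 7443/125000 m
Load 2 — point force P=2 kN at a=24/5 m (b=L-a=16/5):
  y_2 = -Pa²(3x-a)/(6EI)  [x>a] = -2·(24/5)²·(3·6-(24/5))/(6·50000) = -792/390625 m
Load 3 — uniform load w=16 kN/m over full span:
  y_3 = -wx²(x²-4Lx+6L²)/(24EI) = -16·6²·(6²-4·8·6+6·8²)/(24·50000) = -342/3125 m
Superposition: y = Σ y_i = -162261/3125000 m ≈ -0.051924 m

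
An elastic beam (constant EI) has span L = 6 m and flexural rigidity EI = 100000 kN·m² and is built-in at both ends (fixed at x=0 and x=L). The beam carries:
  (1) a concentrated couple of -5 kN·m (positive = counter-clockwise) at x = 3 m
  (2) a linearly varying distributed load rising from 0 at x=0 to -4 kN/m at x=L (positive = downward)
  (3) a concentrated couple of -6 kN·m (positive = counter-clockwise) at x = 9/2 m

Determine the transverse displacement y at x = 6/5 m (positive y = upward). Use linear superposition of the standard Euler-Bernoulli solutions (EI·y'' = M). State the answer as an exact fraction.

y(6/5) = 249939/6250000000 m

Load 1 — applied couple M₀=-5 kN·m at a=3 m (b=L-a=3):
  y_1 = (R_Ax³/6 - M_Ax²/2)/EI  [x≤a] with R_A=-5/4, M_A=-5/4 = ((-5/4)·(6/5)³/6 - (-5/4)·(6/5)²/2)/100000 = 27/5000000 m
Load 2 — triangular load w₀=-4 kN/m (0→w₀ over full span):
  y_2 = -w₀x²(L-x)²(x+2L)/(120LEI) = -(-4)·(6/5)²·(6-(6/5))²·((6/5)+2·6)/(120·6·100000) = 1188/48828125 m
Load 3 — applied couple M₀=-6 kN·m at a=9/2 m (b=L-a=3/2):
  y_3 = (R_Ax³/6 - M_Ax²/2)/EI  [x≤a] with R_A=-9/8, M_A=-15/8 = ((-9/8)·(6/5)³/6 - (-15/8)·(6/5)²/2)/100000 = 513/50000000 m
Superposition: y = Σ y_i = 249939/6250000000 m ≈ 0.000040 m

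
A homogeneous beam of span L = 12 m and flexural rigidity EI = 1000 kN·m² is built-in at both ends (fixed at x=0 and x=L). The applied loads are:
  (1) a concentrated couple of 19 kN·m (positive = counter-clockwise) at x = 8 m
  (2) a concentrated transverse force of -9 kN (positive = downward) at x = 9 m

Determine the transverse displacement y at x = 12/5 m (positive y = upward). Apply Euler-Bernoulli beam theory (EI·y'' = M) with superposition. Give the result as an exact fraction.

y(12/5) = -509/250000 m

Load 1 — applied couple M₀=19 kN·m at a=8 m (b=L-a=4):
  y_1 = (R_Ax³/6 - M_Ax²/2)/EI  [x≤a] with R_A=19/9, M_A=19/3 = ((19/9)·(12/5)³/6 - (19/3)·(12/5)²/2)/1000 = -209/15625 m
Load 2 — point force P=-9 kN at a=9 m (b=L-a=3):
  y_2 = -Pb²x²(3aL-(3a+b)x)/(6L³EI)  [x≤a] = -(-9)·3²·(12/5)²·(3·9·12-(3·9+3)·(12/5))/(6·12³·1000) = 567/50000 m
Superposition: y = Σ y_i = -509/250000 m ≈ -0.002036 m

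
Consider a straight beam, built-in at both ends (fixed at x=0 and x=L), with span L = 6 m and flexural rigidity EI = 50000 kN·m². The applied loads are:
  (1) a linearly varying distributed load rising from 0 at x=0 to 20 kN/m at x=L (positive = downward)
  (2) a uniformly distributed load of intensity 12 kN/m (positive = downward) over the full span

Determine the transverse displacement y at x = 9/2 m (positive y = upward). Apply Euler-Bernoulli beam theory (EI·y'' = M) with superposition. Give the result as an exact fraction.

y(9/2) = -5589/6400000 m

Load 1 — triangular load w₀=20 kN/m (0→w₀ over full span):
  y_1 = -w₀x²(L-x)²(x+2L)/(120LEI) = -20·(9/2)²·(6-(9/2))²·((9/2)+2·6)/(120·6·50000) = -2673/6400000 m
Load 2 — uniform load w=12 kN/m over full span:
  y_2 = -wx²(L-x)²/(24EI) = -12·(9/2)²·(6-(9/2))²/(24·50000) = -729/1600000 m
Superposition: y = Σ y_i = -5589/6400000 m ≈ -0.000873 m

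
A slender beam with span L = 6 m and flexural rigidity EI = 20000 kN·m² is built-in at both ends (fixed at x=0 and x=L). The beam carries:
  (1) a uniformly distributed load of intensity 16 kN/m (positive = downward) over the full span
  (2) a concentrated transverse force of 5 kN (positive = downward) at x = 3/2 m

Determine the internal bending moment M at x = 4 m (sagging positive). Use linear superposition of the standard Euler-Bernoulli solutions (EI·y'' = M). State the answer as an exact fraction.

M(4) = 517/32 kN·m

Load 1 — uniform load w=16 kN/m over full span:
  M_1 = wLx/2 - wL²/12 - wx²/2 = 16·6·4/2 - 16·6²/12 - 16·4²/2 = 16 kN·m
Load 2 — point force P=5 kN at a=3/2 m (b=L-a=9/2):
  M_2 = Pa²(a+3b)(L-x)/L³ - Pa²b/L²  [x>a] = 5·(3/2)²·((3/2)+3·(9/2))·(6-4)/6³ - 5·(3/2)²·(9/2)/6² = 5/32 kN·m
Superposition: M = Σ M_i = 517/32 kN·m ≈ 16.156250 kN·m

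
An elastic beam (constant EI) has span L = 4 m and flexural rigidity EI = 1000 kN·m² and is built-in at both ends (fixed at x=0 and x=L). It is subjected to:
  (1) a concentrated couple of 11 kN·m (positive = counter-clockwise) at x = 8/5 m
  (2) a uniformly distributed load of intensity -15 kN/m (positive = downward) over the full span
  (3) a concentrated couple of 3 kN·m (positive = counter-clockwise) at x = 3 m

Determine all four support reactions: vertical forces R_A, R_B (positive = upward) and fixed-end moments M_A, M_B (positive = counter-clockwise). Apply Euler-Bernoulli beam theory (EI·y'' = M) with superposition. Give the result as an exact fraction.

Load 1 — applied couple M₀=11 kN·m at a=8/5 m (b=L-a=12/5):
  R_A = 6M₀ab/L³ = 6·11·(8/5)·(12/5)/4³ = 99/25 kN
  M_A = M₀b(2a-b)/L² = 11·(12/5)·(2·(8/5)-(12/5))/4² = 33/25 kN·m
  R_B = -6M₀ab/L³ = -6·11·(8/5)·(12/5)/4³ = -99/25 kN
  M_B = M₀a(2b-a)/L² = 11·(8/5)·(2·(12/5)-(8/5))/4² = 88/25 kN·m
Load 2 — uniform load w=-15 kN/m over full span:
  R_A = wL/2 = (-15)·4/2 = -30 kN
  M_A = wL²/12 = (-15)·4²/12 = -20 kN·m
  R_B = wL/2 = (-15)·4/2 = -30 kN
  M_B = -wL²/12 = -(-15)·4²/12 = 20 kN·m
Load 3 — applied couple M₀=3 kN·m at a=3 m (b=L-a=1):
  R_A = 6M₀ab/L³ = 6·3·3·1/4³ = 27/32 kN
  M_A = M₀b(2a-b)/L² = 3·1·(2·3-1)/4² = 15/16 kN·m
  R_B = -6M₀ab/L³ = -6·3·3·1/4³ = -27/32 kN
  M_B = M₀a(2b-a)/L² = 3·3·(2·1-3)/4² = -9/16 kN·m
Superposition: R_A = -20157/800 kN, M_A = -7097/400 kN·m, R_B = -27843/800 kN, M_B = 9183/400 kN·m

R_A = -20157/800 kN, M_A = -7097/400 kN·m, R_B = -27843/800 kN, M_B = 9183/400 kN·m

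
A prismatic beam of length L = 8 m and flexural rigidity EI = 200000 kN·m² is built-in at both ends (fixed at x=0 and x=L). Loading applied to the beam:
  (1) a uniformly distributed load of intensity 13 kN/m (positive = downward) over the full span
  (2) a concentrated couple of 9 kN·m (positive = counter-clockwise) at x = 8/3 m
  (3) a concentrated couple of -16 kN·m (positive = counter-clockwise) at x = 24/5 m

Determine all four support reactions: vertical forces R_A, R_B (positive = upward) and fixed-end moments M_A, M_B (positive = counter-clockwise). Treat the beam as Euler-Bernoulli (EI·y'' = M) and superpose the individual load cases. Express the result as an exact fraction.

R_A = 2531/50 kN, M_A = 4816/75 kN·m, R_B = 2669/50 kN, M_B = -5119/75 kN·m

Load 1 — uniform load w=13 kN/m over full span:
  R_A = wL/2 = 13·8/2 = 52 kN
  M_A = wL²/12 = 13·8²/12 = 208/3 kN·m
  R_B = wL/2 = 13·8/2 = 52 kN
  M_B = -wL²/12 = -13·8²/12 = -208/3 kN·m
Load 2 — applied couple M₀=9 kN·m at a=8/3 m (b=L-a=16/3):
  R_A = 6M₀ab/L³ = 6·9·(8/3)·(16/3)/8³ = 3/2 kN
  M_A = M₀b(2a-b)/L² = 9·(16/3)·(2·(8/3)-(16/3))/8² = 0 kN·m
  R_B = -6M₀ab/L³ = -6·9·(8/3)·(16/3)/8³ = -3/2 kN
  M_B = M₀a(2b-a)/L² = 9·(8/3)·(2·(16/3)-(8/3))/8² = 3 kN·m
Load 3 — applied couple M₀=-16 kN·m at a=24/5 m (b=L-a=16/5):
  R_A = 6M₀ab/L³ = 6·(-16)·(24/5)·(16/5)/8³ = -72/25 kN
  M_A = M₀b(2a-b)/L² = (-16)·(16/5)·(2·(24/5)-(16/5))/8² = -128/25 kN·m
  R_B = -6M₀ab/L³ = -6·(-16)·(24/5)·(16/5)/8³ = 72/25 kN
  M_B = M₀a(2b-a)/L² = (-16)·(24/5)·(2·(16/5)-(24/5))/8² = -48/25 kN·m
Superposition: R_A = 2531/50 kN, M_A = 4816/75 kN·m, R_B = 2669/50 kN, M_B = -5119/75 kN·m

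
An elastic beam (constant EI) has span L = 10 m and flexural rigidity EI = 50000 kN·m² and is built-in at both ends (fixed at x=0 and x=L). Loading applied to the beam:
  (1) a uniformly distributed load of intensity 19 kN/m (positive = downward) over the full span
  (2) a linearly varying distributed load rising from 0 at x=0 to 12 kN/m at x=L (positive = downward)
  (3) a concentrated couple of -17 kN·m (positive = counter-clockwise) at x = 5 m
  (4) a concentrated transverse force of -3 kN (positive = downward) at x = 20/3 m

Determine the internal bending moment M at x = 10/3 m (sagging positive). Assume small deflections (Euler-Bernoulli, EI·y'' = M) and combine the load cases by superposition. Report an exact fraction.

Load 1 — uniform load w=19 kN/m over full span:
  M_1 = wLx/2 - wL²/12 - wx²/2 = 19·10·(10/3)/2 - 19·10²/12 - 19·(10/3)²/2 = 475/9 kN·m
Load 2 — triangular load w₀=12 kN/m (0→w₀ over full span):
  M_2 = 3w₀Lx/20 - w₀L²/30 - w₀x³/(6L) = 3·12·10·(10/3)/20 - 12·10²/30 - 12·(10/3)³/(6·10) = 340/27 kN·m
Load 3 — applied couple M₀=-17 kN·m at a=5 m (b=L-a=5):
  M_3 = R_Ax - M_A  [x≤a] with R_A=-51/20, M_A=-17/4 = (-51/20)·(10/3) - (-17/4) = -17/4 kN·m
Load 4 — point force P=-3 kN at a=20/3 m (b=L-a=10/3):
  M_4 = Pb²(3a+b)x/L³ - Pab²/L²  [x≤a] = (-3)·(10/3)²·(3·(20/3)+(10/3))·(10/3)/10³ - (-3)·(20/3)·(10/3)²/10² = -10/27 kN·m
Superposition: M = Σ M_i = 243/4 kN·m ≈ 60.750000 kN·m

M(10/3) = 243/4 kN·m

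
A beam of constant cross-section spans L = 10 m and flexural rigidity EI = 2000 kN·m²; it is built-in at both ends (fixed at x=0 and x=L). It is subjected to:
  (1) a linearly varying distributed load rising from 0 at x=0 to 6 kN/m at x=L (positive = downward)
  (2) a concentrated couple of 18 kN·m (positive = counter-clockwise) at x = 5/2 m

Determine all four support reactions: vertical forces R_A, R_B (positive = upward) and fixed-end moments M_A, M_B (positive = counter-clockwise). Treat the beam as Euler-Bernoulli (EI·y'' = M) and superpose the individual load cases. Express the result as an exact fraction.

R_A = 441/40 kN, M_A = 133/8 kN·m, R_B = 759/40 kN, M_B = -195/8 kN·m

Load 1 — triangular load w₀=6 kN/m (0→w₀ over full span):
  R_A = 3w₀L/20 = 3·6·10/20 = 9 kN
  M_A = w₀L²/30 = 6·10²/30 = 20 kN·m
  R_B = 7w₀L/20 = 7·6·10/20 = 21 kN
  M_B = -w₀L²/20 = -6·10²/20 = -30 kN·m
Load 2 — applied couple M₀=18 kN·m at a=5/2 m (b=L-a=15/2):
  R_A = 6M₀ab/L³ = 6·18·(5/2)·(15/2)/10³ = 81/40 kN
  M_A = M₀b(2a-b)/L² = 18·(15/2)·(2·(5/2)-(15/2))/10² = -27/8 kN·m
  R_B = -6M₀ab/L³ = -6·18·(5/2)·(15/2)/10³ = -81/40 kN
  M_B = M₀a(2b-a)/L² = 18·(5/2)·(2·(15/2)-(5/2))/10² = 45/8 kN·m
Superposition: R_A = 441/40 kN, M_A = 133/8 kN·m, R_B = 759/40 kN, M_B = -195/8 kN·m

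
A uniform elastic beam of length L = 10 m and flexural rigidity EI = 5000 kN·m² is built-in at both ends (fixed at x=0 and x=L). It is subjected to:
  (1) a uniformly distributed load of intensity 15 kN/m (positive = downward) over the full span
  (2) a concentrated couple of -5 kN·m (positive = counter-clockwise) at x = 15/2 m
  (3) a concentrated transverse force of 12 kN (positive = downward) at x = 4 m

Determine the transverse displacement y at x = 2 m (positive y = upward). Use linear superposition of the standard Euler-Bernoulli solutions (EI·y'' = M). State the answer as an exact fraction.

Load 1 — uniform load w=15 kN/m over full span:
  y_1 = -wx²(L-x)²/(24EI) = -15·2²·(10-2)²/(24·5000) = -4/125 m
Load 2 — applied couple M₀=-5 kN·m at a=15/2 m (b=L-a=5/2):
  y_2 = (R_Ax³/6 - M_Ax²/2)/EI  [x≤a] with R_A=-9/16, M_A=-25/16 = ((-9/16)·2³/6 - (-25/16)·2²/2)/5000 = 19/40000 m
Load 3 — point force P=12 kN at a=4 m (b=L-a=6):
  y_3 = -Pb²x²(3aL-(3a+b)x)/(6L³EI)  [x≤a] = -12·6²·2²·(3·4·10-(3·4+6)·2)/(6·10³·5000) = -378/78125 m
Superposition: y = Σ y_i = -181817/5000000 m ≈ -0.036363 m

y(2) = -181817/5000000 m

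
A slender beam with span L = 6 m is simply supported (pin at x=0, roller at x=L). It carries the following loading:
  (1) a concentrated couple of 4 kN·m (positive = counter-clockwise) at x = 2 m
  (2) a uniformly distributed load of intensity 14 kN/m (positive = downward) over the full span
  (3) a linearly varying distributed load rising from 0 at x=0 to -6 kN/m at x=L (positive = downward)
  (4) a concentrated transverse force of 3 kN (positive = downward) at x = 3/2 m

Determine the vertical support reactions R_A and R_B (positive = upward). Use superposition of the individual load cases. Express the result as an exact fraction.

R_A = 467/12 kN, R_B = 361/12 kN

Load 1 — applied couple M₀=4 kN·m at a=2 m (b=L-a=4):
  R_A = M₀/L = 4/6 = 2/3 kN
  R_B = -M₀/L = -4/6 = -2/3 kN
Load 2 — uniform load w=14 kN/m over full span:
  R_A = wL/2 = 14·6/2 = 42 kN
  R_B = wL/2 = 14·6/2 = 42 kN
Load 3 — triangular load w₀=-6 kN/m (0→w₀ over full span):
  R_A = w₀L/6 = (-6)·6/6 = -6 kN
  R_B = w₀L/3 = (-6)·6/3 = -12 kN
Load 4 — point force P=3 kN at a=3/2 m (b=L-a=9/2):
  R_A = Pb/L = 3·(9/2)/6 = 9/4 kN
  R_B = Pa/L = 3·(3/2)/6 = 3/4 kN
Superposition: R_A = 467/12 kN, R_B = 361/12 kN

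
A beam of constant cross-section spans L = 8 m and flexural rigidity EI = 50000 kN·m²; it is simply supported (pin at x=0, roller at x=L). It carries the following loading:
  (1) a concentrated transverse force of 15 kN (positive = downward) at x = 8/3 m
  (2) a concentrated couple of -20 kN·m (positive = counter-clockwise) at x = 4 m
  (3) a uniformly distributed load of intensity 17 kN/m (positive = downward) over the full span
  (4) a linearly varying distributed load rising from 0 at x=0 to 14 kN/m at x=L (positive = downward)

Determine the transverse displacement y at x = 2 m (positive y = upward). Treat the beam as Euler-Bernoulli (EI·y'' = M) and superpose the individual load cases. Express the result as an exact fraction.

y(2) = -26879/1350000 m

Load 1 — point force P=15 kN at a=8/3 m (b=L-a=16/3):
  y_1 = -Pbx(L²-b²-x²)/(6LEI)  [x≤a] = -15·(16/3)·2·(8²-(16/3)²-2²)/(6·8·50000) = -71/33750 m
Load 2 — applied couple M₀=-20 kN·m at a=4 m (b=L-a=4):
  y_2 = (M₀x³/(6L)+C₁x)/EI  [x≤a] with C₁=M₀(3b²-L²)/(6L)=20/3 = ((-20)·2³/(6·8)+(20/3)·2)/50000 = 1/5000 m
Load 3 — uniform load w=17 kN/m over full span:
  y_3 = -wx(L³-2Lx²+x³)/(24EI) = -17·2·(8³-2·8·2²+2³)/(24·50000) = -323/25000 m
Load 4 — triangular load w₀=14 kN/m (0→w₀ over full span):
  y_4 = -w₀x(7L⁴-10L²x²+3x⁴)/(360LEI) = -14·2·(7·8⁴-10·8²·2²+3·2⁴)/(360·8·50000) = -763/150000 m
Superposition: y = Σ y_i = -26879/1350000 m ≈ -0.019910 m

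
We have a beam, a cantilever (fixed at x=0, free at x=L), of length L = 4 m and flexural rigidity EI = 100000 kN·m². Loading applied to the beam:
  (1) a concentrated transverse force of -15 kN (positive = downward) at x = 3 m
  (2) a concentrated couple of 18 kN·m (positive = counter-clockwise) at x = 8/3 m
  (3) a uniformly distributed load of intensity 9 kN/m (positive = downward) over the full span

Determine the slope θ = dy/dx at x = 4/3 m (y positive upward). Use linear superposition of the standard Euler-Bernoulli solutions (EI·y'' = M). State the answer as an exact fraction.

θ(4/3) = 7/225000 rad

Load 1 — point force P=-15 kN at a=3 m (b=L-a=1):
  θ_1 = -Px(2a-x)/(2EI)  [x≤a] = -(-15)·(4/3)·(2·3-(4/3))/(2·100000) = 7/15000 rad
Load 2 — applied couple M₀=18 kN·m at a=8/3 m (b=L-a=4/3):
  θ_2 = M₀x/EI  [x≤a] = 18·(4/3)/100000 = 3/12500 rad
Load 3 — uniform load w=9 kN/m over full span:
  θ_3 = -wx(x²-3Lx+3L²)/(6EI) = -9·(4/3)·((4/3)²-3·4·(4/3)+3·4²)/(6·100000) = -19/28125 rad
Superposition: θ = Σ θ_i = 7/225000 rad ≈ 0.000031 rad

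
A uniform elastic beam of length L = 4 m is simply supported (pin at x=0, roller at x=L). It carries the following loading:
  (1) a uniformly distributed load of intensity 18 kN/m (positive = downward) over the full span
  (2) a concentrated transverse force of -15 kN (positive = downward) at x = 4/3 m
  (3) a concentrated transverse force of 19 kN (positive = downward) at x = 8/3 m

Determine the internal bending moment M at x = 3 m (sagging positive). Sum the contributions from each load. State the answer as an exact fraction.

Load 1 — uniform load w=18 kN/m over full span:
  M_1 = wx(L-x)/2 = 18·3·(4-3)/2 = 27 kN·m
Load 2 — point force P=-15 kN at a=4/3 m (b=L-a=8/3):
  M_2 = Pa(L-x)/L  [x>a] = (-15)·(4/3)·(4-3)/4 = -5 kN·m
Load 3 — point force P=19 kN at a=8/3 m (b=L-a=4/3):
  M_3 = Pa(L-x)/L  [x>a] = 19·(8/3)·(4-3)/4 = 38/3 kN·m
Superposition: M = Σ M_i = 104/3 kN·m ≈ 34.666667 kN·m

M(3) = 104/3 kN·m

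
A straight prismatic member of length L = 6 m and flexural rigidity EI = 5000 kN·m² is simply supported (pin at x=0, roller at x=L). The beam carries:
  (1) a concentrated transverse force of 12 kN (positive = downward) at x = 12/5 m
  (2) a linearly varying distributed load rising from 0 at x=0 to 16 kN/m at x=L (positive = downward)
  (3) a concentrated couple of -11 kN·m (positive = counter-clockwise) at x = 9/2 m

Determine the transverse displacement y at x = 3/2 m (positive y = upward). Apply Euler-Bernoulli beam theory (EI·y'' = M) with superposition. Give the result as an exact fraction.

y(3/2) = -468063/20000000 m

Load 1 — point force P=12 kN at a=12/5 m (b=L-a=18/5):
  y_1 = -Pbx(L²-b²-x²)/(6LEI)  [x≤a] = -12·(18/5)·(3/2)·(6²-(18/5)²-(3/2)²)/(6·6·5000) = -18711/2500000 m
Load 2 — triangular load w₀=16 kN/m (0→w₀ over full span):
  y_2 = -w₀x(7L⁴-10L²x²+3x⁴)/(360LEI) = -16·(3/2)·(7·6⁴-10·6²·(3/2)²+3·(3/2)⁴)/(360·6·5000) = -2943/160000 m
Load 3 — applied couple M₀=-11 kN·m at a=9/2 m (b=L-a=3/2):
  y_3 = (M₀x³/(6L)+C₁x)/EI  [x≤a] with C₁=M₀(3b²-L²)/(6L)=143/16 = ((-11)·(3/2)³/(6·6)+(143/16)·(3/2))/5000 = 99/40000 m
Superposition: y = Σ y_i = -468063/20000000 m ≈ -0.023403 m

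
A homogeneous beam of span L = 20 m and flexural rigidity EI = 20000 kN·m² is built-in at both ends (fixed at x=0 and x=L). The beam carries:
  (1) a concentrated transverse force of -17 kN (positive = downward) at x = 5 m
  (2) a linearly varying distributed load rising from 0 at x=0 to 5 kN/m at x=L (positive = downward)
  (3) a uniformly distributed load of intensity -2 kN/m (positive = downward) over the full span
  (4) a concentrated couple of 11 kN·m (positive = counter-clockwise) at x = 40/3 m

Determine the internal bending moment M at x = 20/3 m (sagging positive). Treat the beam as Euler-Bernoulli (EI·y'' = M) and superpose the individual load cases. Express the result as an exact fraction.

M(20/3) = -25261/1296 kN·m

Load 1 — point force P=-17 kN at a=5 m (b=L-a=15):
  M_1 = Pa²(a+3b)(L-x)/L³ - Pa²b/L²  [x>a] = (-17)·5²·(5+3·15)·(20-(20/3))/20³ - (-17)·5²·15/20² = -935/48 kN·m
Load 2 — triangular load w₀=5 kN/m (0→w₀ over full span):
  M_2 = 3w₀Lx/20 - w₀L²/30 - w₀x³/(6L) = 3·5·20·(20/3)/20 - 5·20²/30 - 5·(20/3)³/(6·20) = 1700/81 kN·m
Load 3 — uniform load w=-2 kN/m over full span:
  M_3 = wLx/2 - wL²/12 - wx²/2 = (-2)·20·(20/3)/2 - (-2)·20²/12 - (-2)·(20/3)²/2 = -200/9 kN·m
Load 4 — applied couple M₀=11 kN·m at a=40/3 m (b=L-a=20/3):
  M_4 = R_Ax - M_A  [x≤a] with R_A=11/15, M_A=11/3 = (11/15)·(20/3) - (11/3) = 11/9 kN·m
Superposition: M = Σ M_i = -25261/1296 kN·m ≈ -19.491512 kN·m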